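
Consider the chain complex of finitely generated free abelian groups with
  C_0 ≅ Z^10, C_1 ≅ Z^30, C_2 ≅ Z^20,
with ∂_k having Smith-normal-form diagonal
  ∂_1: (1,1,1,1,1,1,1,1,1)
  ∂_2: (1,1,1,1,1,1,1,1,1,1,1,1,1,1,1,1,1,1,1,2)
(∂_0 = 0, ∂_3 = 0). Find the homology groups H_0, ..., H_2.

H_0 ≅ Z,  H_1 ≅ Z ⊕ Z/2,  H_2 = 0.

H_0: b_0 = 10 − 0 − 9 = 1; torsion from ∂_1 factors > 1: none. So H_0 ≅ Z.
H_1: b_1 = 30 − 9 − 20 = 1; torsion from ∂_2 factors > 1: [2]. So H_1 ≅ Z ⊕ Z/2.
H_2: b_2 = 20 − 20 − 0 = 0; torsion from ∂_3 factors > 1: none. So H_2 ≅ 0.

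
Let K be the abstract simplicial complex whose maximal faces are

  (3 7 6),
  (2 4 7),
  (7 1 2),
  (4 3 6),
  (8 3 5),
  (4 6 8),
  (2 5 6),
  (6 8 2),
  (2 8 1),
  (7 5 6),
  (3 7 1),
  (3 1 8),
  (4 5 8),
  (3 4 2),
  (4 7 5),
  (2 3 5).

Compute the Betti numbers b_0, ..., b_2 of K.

K has 8 vertices, 24 edges, 16 triangles.
rank ∂_0 = 0, rank ∂_1 = 7 ⇒ b_0 = 8 − 0 − 7 = 1; all invariant factors of ∂_1 are 1 so no torsion. So H_0 = Z.
rank ∂_1 = 7, rank ∂_2 = 15 ⇒ b_1 = 24 − 7 − 15 = 2; all invariant factors of ∂_2 are 1 so no torsion. So H_1 = Z^2.
rank ∂_2 = 15, rank ∂_3 = 0 ⇒ b_2 = 16 − 15 − 0 = 1. So H_2 = Z.

b_0 = 1, b_1 = 2, b_2 = 1.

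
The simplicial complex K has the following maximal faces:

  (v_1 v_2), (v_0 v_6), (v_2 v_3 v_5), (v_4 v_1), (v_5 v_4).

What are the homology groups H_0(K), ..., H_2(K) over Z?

H_0 ≅ Z^2,  H_1 ≅ Z,  H_2 = 0.

Take the total order v_0 < v_1 < v_2 < v_3 < v_4 < v_5 < v_6 on the vertex set. Then K (dimension 2) consists of the simplices:

  0-simplices (7): [v_0], [v_1], [v_2], [v_3], [v_4], [v_5], [v_6]
  1-simplices (7): [v_0,v_6], [v_1,v_2], [v_1,v_4], [v_2,v_3], [v_2,v_5], [v_3,v_5], [v_4,v_5]
  2-simplices (1): [v_2,v_3,v_5]

giving chain groups C_0 ≅ Z^7, C_1 ≅ Z^7, C_2 ≅ Z^1.

∂_1: C_1 → C_0 is given by ∂[p,q] = [q] − [p]. For instance
  ∂[v_3,v_5] = [v_5] − [v_3].
As a 7×7 matrix over Z this has rank 5, with invariant factors (1,1,1,1,1).

The boundary map ∂_2: C_2 → C_1 maps a triangle to the signed sum of its edges. For instance
  ∂[v_2,v_3,v_5] = [v_3,v_5] − [v_2,v_5] + [v_2,v_3].
As a 7×1 matrix over Z this has rank 1, with invariant factors (1).

From H_k ≅ ker(∂_k) / im(∂_{k+1}) we obtain:

  H_0: rank C_0 − rank ∂_1 = 7 − 5 = 2, and the invariant factors of ∂_1 are all 1, so H_0 ≅ Z^2.
  H_1: rank ker ∂_1 − rank ∂_2 = (7 − 5) − 1 = 1, and the invariant factors of ∂_2 are all 1, so H_1 ≅ Z.
  H_2: rank ker ∂_2 − rank ∂_3 = (1 − 1) − 0 = 0, and there is no ∂_3, so H_2 ≅ 0.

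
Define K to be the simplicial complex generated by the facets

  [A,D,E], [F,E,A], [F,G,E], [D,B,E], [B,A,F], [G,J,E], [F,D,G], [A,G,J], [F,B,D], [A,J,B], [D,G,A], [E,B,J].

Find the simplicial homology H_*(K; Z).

Order the vertices as A < B < D < E < F < G < J. Listing each simplex with vertices in this order, K has dimension 2 with simplices:

  0-simplices (7): A, B, D, E, F, G, J
  1-simplices (18): AB, AD, AE, AF, AG, AJ, BD, BE, BF, BJ, DE, DF, DG, EF, EG, EJ, FG, GJ
  2-simplices (12): ABF, ABJ, ADE, ADG, AEF, AGJ, BDE, BDF, BEJ, DFG, EFG, EGJ

so the chain groups are C_0 ≅ Z^7, C_1 ≅ Z^18, C_2 ≅ Z^12.

∂_1: C_1 → C_0 maps an edge to its endpoints' difference, ∂[p,q] = q − p. For instance
  ∂AJ = J − A.
The resulting 7×18 matrix has rank 6, and its Smith normal form has invariant factors (1,1,1,1,1,1).

Boundary ∂_2: C_2 → C_1 sends each 2-simplex [p,q,r] to [q,r] − [p,r] + [p,q]. For instance
  ∂BDE = DE − BE + BD,
  ∂EGJ = GJ − EJ + EG.
As a 18×12 matrix over Z this has rank 12, with invariant factors (1,1,1,1,1,1,1,1,1,1,1,2).

From H_k ≅ ker(∂_k) / im(∂_{k+1}) we obtain:

  H_0: rank C_0 − rank ∂_1 = 7 − 6 = 1, and the invariant factors of ∂_1 are all 1, so H_0 = Z.
  H_1: rank ker ∂_1 − rank ∂_2 = (18 − 6) − 12 = 0, and ∂_2 has invariant factor 2 > 1, so H_1 = Z/2.
  H_2: rank ker ∂_2 − rank ∂_3 = (12 − 12) − 0 = 0, and there is no ∂_3, so H_2 = 0.

As a check, the Euler characteristic is 7 − 18 + 12 = 1, which agrees with 1 − 0 + 0 = 1.

H_0 = Z,  H_1 = Z/2,  H_2 = 0.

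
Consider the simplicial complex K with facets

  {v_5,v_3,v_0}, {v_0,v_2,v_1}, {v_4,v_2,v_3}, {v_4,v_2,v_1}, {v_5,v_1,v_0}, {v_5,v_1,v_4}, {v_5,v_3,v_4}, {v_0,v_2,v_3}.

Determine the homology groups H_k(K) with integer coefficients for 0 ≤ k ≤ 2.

H_0 = Z,  H_1 = 0,  H_2 = Z.

Fix the vertex order v_0 < v_1 < v_2 < v_3 < v_4 < v_5 and write every simplex with vertices in increasing order. Then dim K = 2 and the simplices of K are:

  0-simplices (6): [v_0], [v_1], [v_2], [v_3], [v_4], [v_5]
  1-simplices (12): [v_0,v_1], [v_0,v_2], [v_0,v_3], [v_0,v_5], [v_1,v_2], [v_1,v_4], [v_1,v_5], [v_2,v_3], [v_2,v_4], [v_3,v_4], [v_3,v_5], [v_4,v_5]
  2-simplices (8): [v_0,v_1,v_2], [v_0,v_1,v_5], [v_0,v_2,v_3], [v_0,v_3,v_5], [v_1,v_2,v_4], [v_1,v_4,v_5], [v_2,v_3,v_4], [v_3,v_4,v_5]

giving chain groups C_0 ≅ Z^6, C_1 ≅ Z^12, C_2 ≅ Z^8.

∂_1: C_1 → C_0 maps an edge to its endpoints' difference, ∂[p,q] = q − p. For instance
  ∂[v_0,v_2] = [v_2] − [v_0].
This gives a 6×12 integer matrix of rank 5; reducing to Smith normal form yields diagonal entries (1,1,1,1,1).

The boundary map ∂_2: C_2 → C_1 maps a triangle to the signed sum of its edges. For instance
  ∂[v_2,v_3,v_4] = [v_3,v_4] − [v_2,v_4] + [v_2,v_3],
  ∂[v_1,v_4,v_5] = [v_4,v_5] − [v_1,v_5] + [v_1,v_4].
The resulting 12×8 matrix has rank 7, and its Smith normal form has invariant factors (1,1,1,1,1,1,1).

Reading off H_k = ker ∂_k / im ∂_{k+1}:

  H_0: rank C_0 − rank ∂_1 = 6 − 5 = 1, and the invariant factors of ∂_1 are all 1, so H_0 = Z.
  H_1: rank ker ∂_1 − rank ∂_2 = (12 − 5) − 7 = 0, and the invariant factors of ∂_2 are all 1, so H_1 = 0.
  H_2: rank ker ∂_2 − rank ∂_3 = (8 − 7) − 0 = 1, and there is no ∂_3, so H_2 = Z.

As a check, the Euler characteristic is 6 − 12 + 8 = 2, which agrees with 1 − 0 + 1 = 2.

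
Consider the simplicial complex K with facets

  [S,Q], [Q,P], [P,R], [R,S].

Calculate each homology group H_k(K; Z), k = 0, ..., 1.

H_0 ≅ Z,  H_1 ≅ Z.

K has 4 vertices, 4 edges.
rank ∂_0 = 0, rank ∂_1 = 3 ⇒ b_0 = 4 − 0 − 3 = 1; all invariant factors of ∂_1 are 1 so no torsion. So H_0 ≅ Z.
rank ∂_1 = 3, rank ∂_2 = 0 ⇒ b_1 = 4 − 3 − 0 = 1. So H_1 ≅ Z.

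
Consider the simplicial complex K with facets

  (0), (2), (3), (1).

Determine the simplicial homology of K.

Take the total order 0 < 1 < 2 < 3 on the vertex set. Then K (dimension 0) consists of the simplices:

  0-simplices (4): [0], [1], [2], [3]

Hence C_0 ≅ Z^4.

Computing H_k = (kernel of ∂_k) / (image of ∂_{k+1}):

  H_0: rank C_0 − rank ∂_1 = 4 − 0 = 4, and there is no ∂_1, so H_0 ≅ Z^4.

(K is a triangulation of a set of 4 points.)

H_0 ≅ Z^4.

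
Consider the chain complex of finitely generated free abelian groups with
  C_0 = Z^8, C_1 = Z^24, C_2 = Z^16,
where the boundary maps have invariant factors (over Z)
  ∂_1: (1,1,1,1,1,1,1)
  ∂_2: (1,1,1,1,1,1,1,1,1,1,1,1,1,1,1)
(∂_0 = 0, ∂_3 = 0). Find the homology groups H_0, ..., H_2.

H_0: b_0 = 8 − 0 − 7 = 1; torsion from ∂_1 factors > 1: none. So H_0 = Z.
H_1: b_1 = 24 − 7 − 15 = 2; torsion from ∂_2 factors > 1: none. So H_1 = Z^2.
H_2: b_2 = 16 − 15 − 0 = 1; torsion from ∂_3 factors > 1: none. So H_2 = Z.

H_0 = Z,  H_1 = Z^2,  H_2 = Z.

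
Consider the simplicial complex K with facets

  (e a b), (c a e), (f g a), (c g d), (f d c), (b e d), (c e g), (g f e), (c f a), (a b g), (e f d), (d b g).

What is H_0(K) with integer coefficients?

H_0 = Z.

Fix the vertex order a < b < c < d < e < f < g and write every simplex with vertices in increasing order. Then dim K = 2 and the simplices of K are:

  0-simplices (7): a, b, c, d, e, f, g
  1-simplices (18): ab, ac, ae, af, ag, bd, be, bg, cd, ce, cf, cg, de, df, dg, ef, eg, fg
  2-simplices (12): abe, abg, ace, acf, afg, bde, bdg, cdf, cdg, ceg, def, efg

giving chain groups C_0 ≅ Z^7, C_1 ≅ Z^18, C_2 ≅ Z^12.

Boundary ∂_1: C_1 → C_0 maps an edge to its endpoints' difference, ∂[p,q] = q − p. For instance
  ∂cf = f − c.
This gives a 7×18 integer matrix of rank 6; reducing to Smith normal form yields diagonal entries (1,1,1,1,1,1).

∂_2: C_2 → C_1 maps a triangle to the signed sum of its edges. For instance
  ∂bde = de − be + bd,
  ∂acf = cf − af + ac.
The resulting 18×12 matrix has rank 12, and its Smith normal form has invariant factors (1,1,1,1,1,1,1,1,1,1,1,2).

From H_k ≅ ker(∂_k) / im(∂_{k+1}) we obtain:

  H_0: rank C_0 − rank ∂_1 = 7 − 6 = 1, and the invariant factors of ∂_1 are all 1, so H_0 = Z.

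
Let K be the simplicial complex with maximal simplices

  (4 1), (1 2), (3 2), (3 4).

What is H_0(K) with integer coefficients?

Fix the vertex order 1 < 2 < 3 < 4 and write every simplex with vertices in increasing order. Then dim K = 1 and the simplices of K are:

  0-simplices (4): [1], [2], [3], [4]
  1-simplices (4): [1,2], [1,4], [2,3], [3,4]

giving chain groups C_0 ≅ Z^4, C_1 ≅ Z^4.

The boundary map ∂_1: C_1 → C_0 maps an edge to its endpoints' difference, ∂[p,q] = q − p. For instance
  ∂[2,3] = [3] − [2].
As a 4×4 matrix over Z this has rank 3, with invariant factors (1,1,1).

From H_k ≅ ker(∂_k) / im(∂_{k+1}) we obtain:

  H_0: rank C_0 − rank ∂_1 = 4 − 3 = 1, and the invariant factors of ∂_1 are all 1, so H_0 = Z.

H_0 ≅ Z.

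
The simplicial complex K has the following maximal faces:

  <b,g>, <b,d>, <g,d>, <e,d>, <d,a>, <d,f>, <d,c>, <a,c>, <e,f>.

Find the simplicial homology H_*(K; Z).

Take the total order a < b < c < d < e < f < g on the vertex set. Then K (dimension 1) consists of the simplices:

  0-simplices (7): a, b, c, d, e, f, g
  1-simplices (9): ac, ad, bd, bg, cd, de, df, dg, ef

so the chain groups are C_0 ≅ Z^7, C_1 ≅ Z^9.

∂_1: C_1 → C_0 sends each edge [p,q] (with p < q) to q − p.
The resulting 7×9 matrix has rank 6, and its Smith normal form has invariant factors (1,1,1,1,1,1).

Reading off H_k = ker ∂_k / im ∂_{k+1}:

  H_0: rank C_0 − rank ∂_1 = 7 − 6 = 1, and the invariant factors of ∂_1 are all 1, so H_0 = Z.
  H_1: rank ker ∂_1 − rank ∂_2 = (9 − 6) − 0 = 3, and there is no ∂_2, so H_1 = Z^3.

H_0 ≅ Z,  H_1 ≅ Z^3.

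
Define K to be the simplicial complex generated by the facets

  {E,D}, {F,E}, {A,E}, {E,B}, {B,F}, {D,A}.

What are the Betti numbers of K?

b_0 = 1, b_1 = 2.

Order the vertices as A < B < D < E < F. Listing each simplex with vertices in this order, K has dimension 1 with simplices:

  0-simplices (5): A, B, D, E, F
  1-simplices (6): AD, AE, BE, BF, DE, EF

so the chain groups are C_0 ≅ Z^5, C_1 ≅ Z^6.

∂_1: C_1 → C_0 sends each edge [p,q] (with p < q) to q − p. For instance
  ∂BE = E − B.
As a 5×6 matrix over Z this has rank 4, with invariant factors (1,1,1,1).

Now H_k = ker ∂_k / im ∂_{k+1}, so:

  H_0: rank C_0 − rank ∂_1 = 5 − 4 = 1, and the invariant factors of ∂_1 are all 1, so H_0 = Z.
  H_1: rank ker ∂_1 − rank ∂_2 = (6 − 4) − 0 = 2, and there is no ∂_2, so H_1 = Z^2.

As a check, the Euler characteristic is 5 − 6 = -1, which agrees with 1 − 2 = -1.

Hence the Betti numbers are b_0 = 1, b_1 = 2.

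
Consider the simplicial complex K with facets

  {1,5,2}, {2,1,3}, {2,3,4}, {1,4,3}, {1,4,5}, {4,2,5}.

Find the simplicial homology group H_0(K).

H_0 = Z.

We work with the vertex ordering 1 < 2 < 3 < 4 < 5. The simplices of K, each written with vertices in increasing order, are:

  0-simplices (5): [1], [2], [3], [4], [5]
  1-simplices (9): [1,2], [1,3], [1,4], [1,5], [2,3], [2,4], [2,5], [3,4], [4,5]
  2-simplices (6): [1,2,3], [1,2,5], [1,3,4], [1,4,5], [2,3,4], [2,4,5]

giving chain groups C_0 ≅ Z^5, C_1 ≅ Z^9, C_2 ≅ Z^6.

The boundary map ∂_1: C_1 → C_0 is given by ∂[p,q] = [q] − [p]. For instance
  ∂[3,4] = [4] − [3].
As a 5×9 matrix over Z this has rank 4, with invariant factors (1,1,1,1).

Boundary ∂_2: C_2 → C_1 sends each 2-simplex [p,q,r] to [q,r] − [p,r] + [p,q]. For instance
  ∂[1,4,5] = [4,5] − [1,5] + [1,4],
  ∂[1,2,3] = [2,3] − [1,3] + [1,2].
As a 9×6 matrix over Z this has rank 5, with invariant factors (1,1,1,1,1).

Computing H_k = (kernel of ∂_k) / (image of ∂_{k+1}):

  H_0: rank C_0 − rank ∂_1 = 5 − 4 = 1, and the invariant factors of ∂_1 are all 1, so H_0 ≅ Z.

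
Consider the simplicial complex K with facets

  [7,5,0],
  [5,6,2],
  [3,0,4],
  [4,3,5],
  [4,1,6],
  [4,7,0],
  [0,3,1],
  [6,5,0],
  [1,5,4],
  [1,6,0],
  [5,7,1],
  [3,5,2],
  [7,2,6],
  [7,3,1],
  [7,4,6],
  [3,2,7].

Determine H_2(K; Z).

We work with the vertex ordering 0 < 1 < 2 < 3 < 4 < 5 < 6 < 7. The simplices of K, each written with vertices in increasing order, are:

  0-simplices (8): [0], [1], [2], [3], [4], [5], [6], [7]
  1-simplices (24): (24 of them)
  2-simplices (16): [0,1,3], [0,1,6], [0,3,4], [0,4,7], [0,5,6], [0,5,7], [1,3,7], [1,4,5], [1,4,6], [1,5,7], [2,3,5], [2,3,7], [2,5,6], [2,6,7], [3,4,5], [4,6,7]

Hence C_0 ≅ Z^8, C_1 ≅ Z^24, C_2 ≅ Z^16.

∂_1: C_1 → C_0 is given by ∂[p,q] = [q] − [p].
This gives a 8×24 integer matrix of rank 7; reducing to Smith normal form yields diagonal entries (1,1,1,1,1,1,1).

∂_2: C_2 → C_1 sends each 2-simplex [p,q,r] to [q,r] − [p,r] + [p,q]. For instance
  ∂[2,5,6] = [5,6] − [2,6] + [2,5],
  ∂[0,1,3] = [1,3] − [0,3] + [0,1].
The 24×16 boundary matrix has rank 15 and Smith normal form diag(1,1,1,1,1,1,1,1,1,1,1,1,1,1,1).

Now H_k = ker ∂_k / im ∂_{k+1}, so:

  H_2: rank ker ∂_2 − rank ∂_3 = (16 − 15) − 0 = 1, and there is no ∂_3, so H_2 = Z.

(K is a triangulation of the torus T^2.)

H_2 ≅ Z.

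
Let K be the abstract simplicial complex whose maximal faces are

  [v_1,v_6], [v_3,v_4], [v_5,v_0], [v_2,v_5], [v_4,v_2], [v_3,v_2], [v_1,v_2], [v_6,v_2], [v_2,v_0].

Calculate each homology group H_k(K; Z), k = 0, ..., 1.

H_0 = Z,  H_1 = Z^3.

K has 7 vertices, 9 edges.
rank ∂_0 = 0, rank ∂_1 = 6 ⇒ b_0 = 7 − 0 − 6 = 1; all invariant factors of ∂_1 are 1 so no torsion. So H_0 ≅ Z.
rank ∂_1 = 6, rank ∂_2 = 0 ⇒ b_1 = 9 − 6 − 0 = 3. So H_1 ≅ Z^3.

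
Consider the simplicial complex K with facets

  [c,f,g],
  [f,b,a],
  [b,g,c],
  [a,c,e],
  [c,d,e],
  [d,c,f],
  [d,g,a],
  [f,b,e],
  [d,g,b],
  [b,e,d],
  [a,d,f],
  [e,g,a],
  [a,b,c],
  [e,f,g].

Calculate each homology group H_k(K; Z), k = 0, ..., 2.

H_0 ≅ Z,  H_1 ≅ Z^2,  H_2 ≅ Z.

K has 7 vertices, 21 edges, 14 triangles.
rank ∂_0 = 0, rank ∂_1 = 6 ⇒ b_0 = 7 − 0 − 6 = 1; all invariant factors of ∂_1 are 1 so no torsion. So H_0 ≅ Z.
rank ∂_1 = 6, rank ∂_2 = 13 ⇒ b_1 = 21 − 6 − 13 = 2; all invariant factors of ∂_2 are 1 so no torsion. So H_1 ≅ Z^2.
rank ∂_2 = 13, rank ∂_3 = 0 ⇒ b_2 = 14 − 13 − 0 = 1. So H_2 ≅ Z.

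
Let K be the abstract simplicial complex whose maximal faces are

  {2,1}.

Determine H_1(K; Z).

H_1 ≅ 0.

Fix the vertex order 1 < 2 and write every simplex with vertices in increasing order. Then dim K = 1 and the simplices of K are:

  0-simplices (2): [1], [2]
  1-simplices (1): [1,2]

Hence C_0 ≅ Z^2, C_1 ≅ Z^1.

The boundary map ∂_1: C_1 → C_0 sends each edge [p,q] (with p < q) to q − p.
As a 2×1 matrix over Z this has rank 1, with invariant factors (1).

Reading off H_k = ker ∂_k / im ∂_{k+1}:

  H_1: rank ker ∂_1 − rank ∂_2 = (1 − 1) − 0 = 0, and there is no ∂_2, so H_1 ≅ 0.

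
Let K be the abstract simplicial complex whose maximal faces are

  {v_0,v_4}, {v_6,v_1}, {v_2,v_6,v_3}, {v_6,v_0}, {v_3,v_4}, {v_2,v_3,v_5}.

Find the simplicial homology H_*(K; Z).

H_0 ≅ Z,  H_1 ≅ Z,  H_2 = 0.

Take the total order v_0 < v_1 < v_2 < v_3 < v_4 < v_5 < v_6 on the vertex set. Then K (dimension 2) consists of the simplices:

  0-simplices (7): [v_0], [v_1], [v_2], [v_3], [v_4], [v_5], [v_6]
  1-simplices (9): [v_0,v_4], [v_0,v_6], [v_1,v_6], [v_2,v_3], [v_2,v_5], [v_2,v_6], [v_3,v_4], [v_3,v_5], [v_3,v_6]
  2-simplices (2): [v_2,v_3,v_5], [v_2,v_3,v_6]

so the chain groups are C_0 ≅ Z^7, C_1 ≅ Z^9, C_2 ≅ Z^2.

Boundary ∂_1: C_1 → C_0 sends each edge [p,q] (with p < q) to q − p.
This gives a 7×9 integer matrix of rank 6; reducing to Smith normal form yields diagonal entries (1,1,1,1,1,1).

The boundary map ∂_2: C_2 → C_1 acts by ∂[p,q,r] = [q,r] − [p,r] + [p,q]. For instance
  ∂[v_2,v_3,v_6] = [v_3,v_6] − [v_2,v_6] + [v_2,v_3],
  ∂[v_2,v_3,v_5] = [v_3,v_5] − [v_2,v_5] + [v_2,v_3].
This gives a 9×2 integer matrix of rank 2; reducing to Smith normal form yields diagonal entries (1,1).

Computing H_k = (kernel of ∂_k) / (image of ∂_{k+1}):

  H_0: rank C_0 − rank ∂_1 = 7 − 6 = 1, and the invariant factors of ∂_1 are all 1, so H_0 = Z.
  H_1: rank ker ∂_1 − rank ∂_2 = (9 − 6) − 2 = 1, and the invariant factors of ∂_2 are all 1, so H_1 = Z.
  H_2: rank ker ∂_2 − rank ∂_3 = (2 − 2) − 0 = 0, and there is no ∂_3, so H_2 = 0.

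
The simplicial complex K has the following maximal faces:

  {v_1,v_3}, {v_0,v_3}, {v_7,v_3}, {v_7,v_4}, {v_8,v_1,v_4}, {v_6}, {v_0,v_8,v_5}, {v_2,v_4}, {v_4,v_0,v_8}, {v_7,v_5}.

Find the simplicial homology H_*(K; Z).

We work with the vertex ordering v_0 < v_1 < v_2 < v_3 < v_4 < v_5 < v_6 < v_7 < v_8. The simplices of K, each written with vertices in increasing order, are:

  0-simplices (9): [v_0], [v_1], [v_2], [v_3], [v_4], [v_5], [v_6], [v_7], [v_8]
  1-simplices (13): [v_0,v_3], [v_0,v_4], [v_0,v_5], [v_0,v_8], [v_1,v_3], [v_1,v_4], [v_1,v_8], [v_2,v_4], [v_3,v_7], [v_4,v_7], [v_4,v_8], [v_5,v_7], [v_5,v_8]
  2-simplices (3): [v_0,v_4,v_8], [v_0,v_5,v_8], [v_1,v_4,v_8]

so the chain groups are C_0 ≅ Z^9, C_1 ≅ Z^13, C_2 ≅ Z^3.

∂_1: C_1 → C_0 is given by ∂[p,q] = [q] − [p].
As a 9×13 matrix over Z this has rank 7, with invariant factors (1,1,1,1,1,1,1).

∂_2: C_2 → C_1 sends each 2-simplex [p,q,r] to [q,r] − [p,r] + [p,q]. For instance
  ∂[v_0,v_4,v_8] = [v_4,v_8] − [v_0,v_8] + [v_0,v_4],
  ∂[v_0,v_5,v_8] = [v_5,v_8] − [v_0,v_8] + [v_0,v_5].
The 13×3 boundary matrix has rank 3 and Smith normal form diag(1,1,1).

Computing H_k = (kernel of ∂_k) / (image of ∂_{k+1}):

  H_0: rank C_0 − rank ∂_1 = 9 − 7 = 2, and the invariant factors of ∂_1 are all 1, so H_0 ≅ Z^2.
  H_1: rank ker ∂_1 − rank ∂_2 = (13 − 7) − 3 = 3, and the invariant factors of ∂_2 are all 1, so H_1 ≅ Z^3.
  H_2: rank ker ∂_2 − rank ∂_3 = (3 − 3) − 0 = 0, and there is no ∂_3, so H_2 ≅ 0.

As a check, the Euler characteristic is 9 − 13 + 3 = -1, which agrees with 2 − 3 + 0 = -1.

H_0 ≅ Z^2,  H_1 ≅ Z^3,  H_2 = 0.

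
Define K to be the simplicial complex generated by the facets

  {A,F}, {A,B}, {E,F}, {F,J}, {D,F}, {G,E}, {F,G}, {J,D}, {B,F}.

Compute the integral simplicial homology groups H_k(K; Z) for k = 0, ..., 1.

H_0 ≅ Z,  H_1 ≅ Z^3.

We work with the vertex ordering A < B < D < E < F < G < J. The simplices of K, each written with vertices in increasing order, are:

  0-simplices (7): A, B, D, E, F, G, J
  1-simplices (9): AB, AF, BF, DF, DJ, EF, EG, FG, FJ

Hence C_0 ≅ Z^7, C_1 ≅ Z^9.

Boundary ∂_1: C_1 → C_0 sends each edge [p,q] (with p < q) to q − p. For instance
  ∂AB = B − A.
As a 7×9 matrix over Z this has rank 6, with invariant factors (1,1,1,1,1,1).

Computing H_k = (kernel of ∂_k) / (image of ∂_{k+1}):

  H_0: rank C_0 − rank ∂_1 = 7 − 6 = 1, and the invariant factors of ∂_1 are all 1, so H_0 = Z.
  H_1: rank ker ∂_1 − rank ∂_2 = (9 − 6) − 0 = 3, and there is no ∂_2, so H_1 = Z^3.

As a check, the Euler characteristic is 7 − 9 = -2, which agrees with 1 − 3 = -2.
(K is a triangulation of a wedge of 3 circles.)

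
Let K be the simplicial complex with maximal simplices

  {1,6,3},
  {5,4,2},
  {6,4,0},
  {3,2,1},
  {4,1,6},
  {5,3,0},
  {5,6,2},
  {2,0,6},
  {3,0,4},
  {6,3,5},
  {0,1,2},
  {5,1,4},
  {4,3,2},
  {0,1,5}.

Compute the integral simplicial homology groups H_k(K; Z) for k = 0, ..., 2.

H_0 = Z,  H_1 = Z^2,  H_2 = Z.

Fix the vertex order 0 < 1 < 2 < 3 < 4 < 5 < 6 and write every simplex with vertices in increasing order. Then dim K = 2 and the simplices of K are:

  0-simplices (7): [0], [1], [2], [3], [4], [5], [6]
  1-simplices (21): [0,1], [0,2], [0,3], [0,4], [0,5], [0,6], [1,2], [1,3], [1,4], [1,5], [1,6], [2,3], [2,4], [2,5], [2,6], [3,4], [3,5], [3,6], [4,5], [4,6], [5,6]
  2-simplices (14): [0,1,2], [0,1,5], [0,2,6], [0,3,4], [0,3,5], [0,4,6], [1,2,3], [1,3,6], [1,4,5], [1,4,6], [2,3,4], [2,4,5], [2,5,6], [3,5,6]

so the chain groups are C_0 ≅ Z^7, C_1 ≅ Z^21, C_2 ≅ Z^14.

The boundary map ∂_1: C_1 → C_0 is given by ∂[p,q] = [q] − [p].
The resulting 7×21 matrix has rank 6, and its Smith normal form has invariant factors (1,1,1,1,1,1).

The boundary map ∂_2: C_2 → C_1 sends each 2-simplex [p,q,r] to [q,r] − [p,r] + [p,q]. For instance
  ∂[1,3,6] = [3,6] − [1,6] + [1,3],
  ∂[0,1,2] = [1,2] − [0,2] + [0,1].
As a 21×14 matrix over Z this has rank 13, with invariant factors (1,1,1,1,1,1,1,1,1,1,1,1,1).

Computing H_k = (kernel of ∂_k) / (image of ∂_{k+1}):

  H_0: rank C_0 − rank ∂_1 = 7 − 6 = 1, and the invariant factors of ∂_1 are all 1, so H_0 ≅ Z.
  H_1: rank ker ∂_1 − rank ∂_2 = (21 − 6) − 13 = 2, and the invariant factors of ∂_2 are all 1, so H_1 ≅ Z^2.
  H_2: rank ker ∂_2 − rank ∂_3 = (14 − 13) − 0 = 1, and there is no ∂_3, so H_2 ≅ Z.

As a check, the Euler characteristic is 7 − 21 + 14 = 0, which agrees with 1 − 2 + 1 = 0.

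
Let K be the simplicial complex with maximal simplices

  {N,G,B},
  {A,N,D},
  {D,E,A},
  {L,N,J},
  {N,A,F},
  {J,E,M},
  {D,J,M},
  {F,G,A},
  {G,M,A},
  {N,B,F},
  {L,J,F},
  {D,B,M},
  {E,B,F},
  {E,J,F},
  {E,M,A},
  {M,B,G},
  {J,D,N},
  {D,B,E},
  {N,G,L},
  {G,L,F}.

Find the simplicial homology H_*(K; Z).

Take the total order A < B < D < E < F < G < J < L < M < N on the vertex set. Then K (dimension 2) consists of the simplices:

  0-simplices (10): A, B, D, E, F, G, J, L, M, N
  1-simplices (30): AD, AE, AF, AG, AM, AN, BD, BE, BF, BG, BM, BN, DE, DJ, DM, DN, EF, EJ, EM, FG, FJ, FL, FN, GL, GM, GN, JL, JM, JN, LN
  2-simplices (20): ADE, ADN, AEM, AFG, AFN, AGM, BDE, BDM, BEF, BFN, BGM, BGN, DJM, DJN, EFJ, EJM, FGL, FJL, GLN, JLN

Hence C_0 ≅ Z^10, C_1 ≅ Z^30, C_2 ≅ Z^20.

The boundary map ∂_1: C_1 → C_0 is given by ∂[p,q] = [q] − [p]. For instance
  ∂BF = F − B.
The 10×30 boundary matrix has rank 9 and Smith normal form diag(1,1,1,1,1,1,1,1,1).

Boundary ∂_2: C_2 → C_1 maps a triangle to the signed sum of its edges. For instance
  ∂AGM = GM − AM + AG,
  ∂BFN = FN − BN + BF.
As a 30×20 matrix over Z this has rank 20, with invariant factors (1,1,1,1,1,1,1,1,1,1,1,1,1,1,1,1,1,1,1,2).

Now H_k = ker ∂_k / im ∂_{k+1}, so:

  H_0: rank C_0 − rank ∂_1 = 10 − 9 = 1, and the invariant factors of ∂_1 are all 1, so H_0 = Z.
  H_1: rank ker ∂_1 − rank ∂_2 = (30 − 9) − 20 = 1, and ∂_2 has invariant factor 2 > 1, so H_1 = Z ⊕ Z/2Z.
  H_2: rank ker ∂_2 − rank ∂_3 = (20 − 20) − 0 = 0, and there is no ∂_3, so H_2 = 0.

(K is a triangulation of the Klein bottle.)

H_0 = Z,  H_1 = Z ⊕ Z/2Z,  H_2 = 0.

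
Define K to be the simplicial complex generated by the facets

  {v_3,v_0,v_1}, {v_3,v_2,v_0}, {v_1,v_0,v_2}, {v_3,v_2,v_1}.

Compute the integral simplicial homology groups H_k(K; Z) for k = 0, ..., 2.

Take the total order v_0 < v_1 < v_2 < v_3 on the vertex set. Then K (dimension 2) consists of the simplices:

  0-simplices (4): [v_0], [v_1], [v_2], [v_3]
  1-simplices (6): [v_0,v_1], [v_0,v_2], [v_0,v_3], [v_1,v_2], [v_1,v_3], [v_2,v_3]
  2-simplices (4): [v_0,v_1,v_2], [v_0,v_1,v_3], [v_0,v_2,v_3], [v_1,v_2,v_3]

giving chain groups C_0 ≅ Z^4, C_1 ≅ Z^6, C_2 ≅ Z^4.

The boundary map ∂_1: C_1 → C_0 maps an edge to its endpoints' difference, ∂[p,q] = q − p. For instance
  ∂[v_1,v_3] = [v_3] − [v_1].
The 4×6 boundary matrix has rank 3 and Smith normal form diag(1,1,1).

∂_2: C_2 → C_1 sends each 2-simplex [p,q,r] to [q,r] − [p,r] + [p,q]. For instance
  ∂[v_0,v_1,v_2] = [v_1,v_2] − [v_0,v_2] + [v_0,v_1],
  ∂[v_0,v_2,v_3] = [v_2,v_3] − [v_0,v_3] + [v_0,v_2].
As a 6×4 matrix over Z this has rank 3, with invariant factors (1,1,1).

From H_k ≅ ker(∂_k) / im(∂_{k+1}) we obtain:

  H_0: rank C_0 − rank ∂_1 = 4 − 3 = 1, and the invariant factors of ∂_1 are all 1, so H_0 = Z.
  H_1: rank ker ∂_1 − rank ∂_2 = (6 − 3) − 3 = 0, and the invariant factors of ∂_2 are all 1, so H_1 = 0.
  H_2: rank ker ∂_2 − rank ∂_3 = (4 − 3) − 0 = 1, and there is no ∂_3, so H_2 = Z.

H_0 ≅ Z,  H_1 = 0,  H_2 ≅ Z.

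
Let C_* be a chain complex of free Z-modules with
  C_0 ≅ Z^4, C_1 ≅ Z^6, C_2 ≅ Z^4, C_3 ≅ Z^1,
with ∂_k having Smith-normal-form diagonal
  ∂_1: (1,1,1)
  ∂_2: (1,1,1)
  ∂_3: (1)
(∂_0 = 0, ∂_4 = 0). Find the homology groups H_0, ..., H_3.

H_0: b_0 = 4 − 0 − 3 = 1; torsion from ∂_1 factors > 1: none. So H_0 = Z.
H_1: b_1 = 6 − 3 − 3 = 0; torsion from ∂_2 factors > 1: none. So H_1 = 0.
H_2: b_2 = 4 − 3 − 1 = 0; torsion from ∂_3 factors > 1: none. So H_2 = 0.
H_3: b_3 = 1 − 1 − 0 = 0; torsion from ∂_4 factors > 1: none. So H_3 = 0.

H_0 = Z,  H_1 = 0,  H_2 = 0,  H_3 = 0.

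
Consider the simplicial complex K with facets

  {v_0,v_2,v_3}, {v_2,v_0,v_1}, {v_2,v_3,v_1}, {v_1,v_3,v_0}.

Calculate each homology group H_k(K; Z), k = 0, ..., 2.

H_0 = Z,  H_1 = 0,  H_2 = Z.

We work with the vertex ordering v_0 < v_1 < v_2 < v_3. The simplices of K, each written with vertices in increasing order, are:

  0-simplices (4): [v_0], [v_1], [v_2], [v_3]
  1-simplices (6): [v_0,v_1], [v_0,v_2], [v_0,v_3], [v_1,v_2], [v_1,v_3], [v_2,v_3]
  2-simplices (4): [v_0,v_1,v_2], [v_0,v_1,v_3], [v_0,v_2,v_3], [v_1,v_2,v_3]

Hence C_0 ≅ Z^4, C_1 ≅ Z^6, C_2 ≅ Z^4.

The boundary map ∂_1: C_1 → C_0 maps an edge to its endpoints' difference, ∂[p,q] = q − p. For instance
  ∂[v_2,v_3] = [v_3] − [v_2].
As a 4×6 matrix over Z this has rank 3, with invariant factors (1,1,1).

The boundary map ∂_2: C_2 → C_1 maps a triangle to the signed sum of its edges. For instance
  ∂[v_1,v_2,v_3] = [v_2,v_3] − [v_1,v_3] + [v_1,v_2],
  ∂[v_0,v_2,v_3] = [v_2,v_3] − [v_0,v_3] + [v_0,v_2].
The resulting 6×4 matrix has rank 3, and its Smith normal form has invariant factors (1,1,1).

Now H_k = ker ∂_k / im ∂_{k+1}, so:

  H_0: rank C_0 − rank ∂_1 = 4 − 3 = 1, and the invariant factors of ∂_1 are all 1, so H_0 = Z.
  H_1: rank ker ∂_1 − rank ∂_2 = (6 − 3) − 3 = 0, and the invariant factors of ∂_2 are all 1, so H_1 = 0.
  H_2: rank ker ∂_2 − rank ∂_3 = (4 − 3) − 0 = 1, and there is no ∂_3, so H_2 = Z.

As a check, the Euler characteristic is 4 − 6 + 4 = 2, which agrees with 1 − 0 + 1 = 2.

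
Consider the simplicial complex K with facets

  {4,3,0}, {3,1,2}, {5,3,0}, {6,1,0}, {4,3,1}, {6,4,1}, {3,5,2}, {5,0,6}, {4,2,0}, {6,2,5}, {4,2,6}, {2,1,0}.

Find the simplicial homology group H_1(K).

K has 7 vertices, 18 edges, 12 triangles.
rank ∂_1 = 6, rank ∂_2 = 12 ⇒ b_1 = 18 − 6 − 12 = 0; ∂_2 has invariant factor(s) [2] giving torsion. So H_1 ≅ Z/2.

H_1 ≅ Z/2.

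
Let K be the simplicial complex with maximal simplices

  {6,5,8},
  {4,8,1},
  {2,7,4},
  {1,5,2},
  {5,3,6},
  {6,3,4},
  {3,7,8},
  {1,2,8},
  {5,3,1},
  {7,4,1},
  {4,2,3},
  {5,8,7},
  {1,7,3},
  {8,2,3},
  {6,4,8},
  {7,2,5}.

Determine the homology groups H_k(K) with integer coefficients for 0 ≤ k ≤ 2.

Order the vertices as 1 < 2 < 3 < 4 < 5 < 6 < 7 < 8. Listing each simplex with vertices in this order, K has dimension 2 with simplices:

  0-simplices (8): [1], [2], [3], [4], [5], [6], [7], [8]
  1-simplices (24): (24 of them)
  2-simplices (16): [1,2,5], [1,2,8], [1,3,5], [1,3,7], [1,4,7], [1,4,8], [2,3,4], [2,3,8], [2,4,7], [2,5,7], [3,4,6], [3,5,6], [3,7,8], [4,6,8], [5,6,8], [5,7,8]

Hence C_0 ≅ Z^8, C_1 ≅ Z^24, C_2 ≅ Z^16.

∂_1: C_1 → C_0 maps an edge to its endpoints' difference, ∂[p,q] = q − p. For instance
  ∂[4,6] = [6] − [4].
This gives a 8×24 integer matrix of rank 7; reducing to Smith normal form yields diagonal entries (1,1,1,1,1,1,1).

Boundary ∂_2: C_2 → C_1 acts by ∂[p,q,r] = [q,r] − [p,r] + [p,q]. For instance
  ∂[3,5,6] = [5,6] − [3,6] + [3,5],
  ∂[5,7,8] = [7,8] − [5,8] + [5,7].
The resulting 24×16 matrix has rank 15, and its Smith normal form has invariant factors (1,1,1,1,1,1,1,1,1,1,1,1,1,1,1).

Now H_k = ker ∂_k / im ∂_{k+1}, so:

  H_0: rank C_0 − rank ∂_1 = 8 − 7 = 1, and the invariant factors of ∂_1 are all 1, so H_0 = Z.
  H_1: rank ker ∂_1 − rank ∂_2 = (24 − 7) − 15 = 2, and the invariant factors of ∂_2 are all 1, so H_1 = Z^2.
  H_2: rank ker ∂_2 − rank ∂_3 = (16 − 15) − 0 = 1, and there is no ∂_3, so H_2 = Z.

As a check, the Euler characteristic is 8 − 24 + 16 = 0, which agrees with 1 − 2 + 1 = 0.

H_0 = Z,  H_1 = Z^2,  H_2 = Z.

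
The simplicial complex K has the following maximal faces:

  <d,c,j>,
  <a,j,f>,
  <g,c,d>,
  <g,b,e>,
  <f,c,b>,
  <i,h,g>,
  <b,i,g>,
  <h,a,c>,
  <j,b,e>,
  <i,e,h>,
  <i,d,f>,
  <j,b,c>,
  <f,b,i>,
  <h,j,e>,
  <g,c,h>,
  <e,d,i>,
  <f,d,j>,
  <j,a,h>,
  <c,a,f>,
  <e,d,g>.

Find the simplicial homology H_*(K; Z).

K has 10 vertices, 30 edges, 20 triangles.
rank ∂_0 = 0, rank ∂_1 = 9 ⇒ b_0 = 10 − 0 − 9 = 1; all invariant factors of ∂_1 are 1 so no torsion. So H_0 = Z.
rank ∂_1 = 9, rank ∂_2 = 20 ⇒ b_1 = 30 − 9 − 20 = 1; ∂_2 has invariant factor(s) [2] giving torsion. So H_1 = Z ⊕ Z/2.
rank ∂_2 = 20, rank ∂_3 = 0 ⇒ b_2 = 20 − 20 − 0 = 0. So H_2 = 0.

H_0 = Z,  H_1 = Z ⊕ Z/2,  H_2 = 0.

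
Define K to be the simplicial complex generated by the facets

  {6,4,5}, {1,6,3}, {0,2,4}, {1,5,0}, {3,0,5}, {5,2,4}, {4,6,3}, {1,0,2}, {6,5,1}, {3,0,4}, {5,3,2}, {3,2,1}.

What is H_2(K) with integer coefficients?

H_2 = 0.

Fix the vertex order 0 < 1 < 2 < 3 < 4 < 5 < 6 and write every simplex with vertices in increasing order. Then dim K = 2 and the simplices of K are:

  0-simplices (7): [0], [1], [2], [3], [4], [5], [6]
  1-simplices (18): [0,1], [0,2], [0,3], [0,4], [0,5], [1,2], [1,3], [1,5], [1,6], [2,3], [2,4], [2,5], [3,4], [3,5], [3,6], [4,5], [4,6], [5,6]
  2-simplices (12): [0,1,2], [0,1,5], [0,2,4], [0,3,4], [0,3,5], [1,2,3], [1,3,6], [1,5,6], [2,3,5], [2,4,5], [3,4,6], [4,5,6]

giving chain groups C_0 ≅ Z^7, C_1 ≅ Z^18, C_2 ≅ Z^12.

∂_1: C_1 → C_0 is given by ∂[p,q] = [q] − [p]. For instance
  ∂[0,3] = [3] − [0].
The 7×18 boundary matrix has rank 6 and Smith normal form diag(1,1,1,1,1,1).

The boundary map ∂_2: C_2 → C_1 sends each 2-simplex [p,q,r] to [q,r] − [p,r] + [p,q]. For instance
  ∂[2,4,5] = [4,5] − [2,5] + [2,4],
  ∂[1,2,3] = [2,3] − [1,3] + [1,2].
This gives a 18×12 integer matrix of rank 12; reducing to Smith normal form yields diagonal entries (1,1,1,1,1,1,1,1,1,1,1,2).

Computing H_k = (kernel of ∂_k) / (image of ∂_{k+1}):

  H_2: rank ker ∂_2 − rank ∂_3 = (12 − 12) − 0 = 0, and there is no ∂_3, so H_2 ≅ 0.

(K is a triangulation of the real projective plane RP^2.)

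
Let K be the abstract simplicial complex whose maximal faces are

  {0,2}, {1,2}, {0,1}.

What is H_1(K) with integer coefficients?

K has 3 vertices, 3 edges.
rank ∂_1 = 2, rank ∂_2 = 0 ⇒ b_1 = 3 − 2 − 0 = 1. So H_1 ≅ Z.

H_1 ≅ Z.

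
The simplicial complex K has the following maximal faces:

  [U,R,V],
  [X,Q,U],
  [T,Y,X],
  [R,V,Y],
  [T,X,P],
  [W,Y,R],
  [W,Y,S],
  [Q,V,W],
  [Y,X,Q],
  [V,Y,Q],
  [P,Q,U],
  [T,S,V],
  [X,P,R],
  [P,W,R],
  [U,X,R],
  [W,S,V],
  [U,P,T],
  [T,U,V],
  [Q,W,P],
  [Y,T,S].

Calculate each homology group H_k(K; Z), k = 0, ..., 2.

H_0 = Z,  H_1 = Z ⊕ Z/2,  H_2 = 0.

Fix the vertex order P < Q < R < S < T < U < V < W < X < Y and write every simplex with vertices in increasing order. Then dim K = 2 and the simplices of K are:

  0-simplices (10): P, Q, R, S, T, U, V, W, X, Y
  1-simplices (30): PQ, PR, PT, PU, PW, PX, QU, QV, QW, QX, QY, RU, RV, RW, RX, RY, ST, SV, SW, SY, TU, TV, TX, TY, UV, UX, VW, VY, WY, XY
  2-simplices (20): PQU, PQW, PRW, PRX, PTU, PTX, QUX, QVW, QVY, QXY, RUV, RUX, RVY, RWY, STV, STY, SVW, SWY, TUV, TXY

so the chain groups are C_0 ≅ Z^10, C_1 ≅ Z^30, C_2 ≅ Z^20.

The boundary map ∂_1: C_1 → C_0 maps an edge to its endpoints' difference, ∂[p,q] = q − p. For instance
  ∂SW = W − S.
The resulting 10×30 matrix has rank 9, and its Smith normal form has invariant factors (1,1,1,1,1,1,1,1,1).

Boundary ∂_2: C_2 → C_1 sends each 2-simplex [p,q,r] to [q,r] − [p,r] + [p,q]. For instance
  ∂RUV = UV − RV + RU,
  ∂PTX = TX − PX + PT.
The 30×20 boundary matrix has rank 20 and Smith normal form diag(1,1,1,1,1,1,1,1,1,1,1,1,1,1,1,1,1,1,1,2).

From H_k ≅ ker(∂_k) / im(∂_{k+1}) we obtain:

  H_0: rank C_0 − rank ∂_1 = 10 − 9 = 1, and the invariant factors of ∂_1 are all 1, so H_0 = Z.
  H_1: rank ker ∂_1 − rank ∂_2 = (30 − 9) − 20 = 1, and ∂_2 has invariant factor 2 > 1, so H_1 = Z ⊕ Z/2.
  H_2: rank ker ∂_2 − rank ∂_3 = (20 − 20) − 0 = 0, and there is no ∂_3, so H_2 = 0.

As a check, the Euler characteristic is 10 − 30 + 20 = 0, which agrees with 1 − 1 + 0 = 0.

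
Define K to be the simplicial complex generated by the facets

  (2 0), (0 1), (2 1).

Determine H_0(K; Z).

Order the vertices as 0 < 1 < 2. Listing each simplex with vertices in this order, K has dimension 1 with simplices:

  0-simplices (3): [0], [1], [2]
  1-simplices (3): [0,1], [0,2], [1,2]

Hence C_0 ≅ Z^3, C_1 ≅ Z^3.

∂_1: C_1 → C_0 maps an edge to its endpoints' difference, ∂[p,q] = q − p.
The resulting 3×3 matrix has rank 2, and its Smith normal form has invariant factors (1,1).

Now H_k = ker ∂_k / im ∂_{k+1}, so:

  H_0: rank C_0 − rank ∂_1 = 3 − 2 = 1, and the invariant factors of ∂_1 are all 1, so H_0 = Z.

H_0 ≅ Z.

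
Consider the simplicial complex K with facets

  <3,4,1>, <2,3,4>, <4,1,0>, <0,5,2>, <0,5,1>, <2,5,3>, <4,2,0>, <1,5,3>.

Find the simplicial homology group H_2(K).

Order the vertices as 0 < 1 < 2 < 3 < 4 < 5. Listing each simplex with vertices in this order, K has dimension 2 with simplices:

  0-simplices (6): [0], [1], [2], [3], [4], [5]
  1-simplices (12): [0,1], [0,2], [0,4], [0,5], [1,3], [1,4], [1,5], [2,3], [2,4], [2,5], [3,4], [3,5]
  2-simplices (8): [0,1,4], [0,1,5], [0,2,4], [0,2,5], [1,3,4], [1,3,5], [2,3,4], [2,3,5]

so the chain groups are C_0 ≅ Z^6, C_1 ≅ Z^12, C_2 ≅ Z^8.

Boundary ∂_1: C_1 → C_0 is given by ∂[p,q] = [q] − [p]. For instance
  ∂[2,5] = [5] − [2].
The 6×12 boundary matrix has rank 5 and Smith normal form diag(1,1,1,1,1).

The boundary map ∂_2: C_2 → C_1 sends each 2-simplex [p,q,r] to [q,r] − [p,r] + [p,q]. For instance
  ∂[0,1,4] = [1,4] − [0,4] + [0,1],
  ∂[0,2,4] = [2,4] − [0,4] + [0,2].
The 12×8 boundary matrix has rank 7 and Smith normal form diag(1,1,1,1,1,1,1).

Now H_k = ker ∂_k / im ∂_{k+1}, so:

  H_2: rank ker ∂_2 − rank ∂_3 = (8 − 7) − 0 = 1, and there is no ∂_3, so H_2 ≅ Z.

H_2 = Z.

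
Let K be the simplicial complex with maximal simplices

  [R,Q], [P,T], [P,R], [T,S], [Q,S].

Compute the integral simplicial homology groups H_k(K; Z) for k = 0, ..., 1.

H_0 ≅ Z,  H_1 ≅ Z.

Take the total order P < Q < R < S < T on the vertex set. Then K (dimension 1) consists of the simplices:

  0-simplices (5): P, Q, R, S, T
  1-simplices (5): PR, PT, QR, QS, ST

giving chain groups C_0 ≅ Z^5, C_1 ≅ Z^5.

The boundary map ∂_1: C_1 → C_0 is given by ∂[p,q] = [q] − [p]. For instance
  ∂PR = R − P.
The 5×5 boundary matrix has rank 4 and Smith normal form diag(1,1,1,1).

From H_k ≅ ker(∂_k) / im(∂_{k+1}) we obtain:

  H_0: rank C_0 − rank ∂_1 = 5 − 4 = 1, and the invariant factors of ∂_1 are all 1, so H_0 = Z.
  H_1: rank ker ∂_1 − rank ∂_2 = (5 − 4) − 0 = 1, and there is no ∂_2, so H_1 = Z.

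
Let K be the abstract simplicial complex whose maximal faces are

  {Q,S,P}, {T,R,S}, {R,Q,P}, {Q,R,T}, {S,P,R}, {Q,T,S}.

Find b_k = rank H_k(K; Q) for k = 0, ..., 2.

We work with the vertex ordering P < Q < R < S < T. The simplices of K, each written with vertices in increasing order, are:

  0-simplices (5): P, Q, R, S, T
  1-simplices (9): PQ, PR, PS, QR, QS, QT, RS, RT, ST
  2-simplices (6): PQR, PQS, PRS, QRT, QST, RST

Hence C_0 ≅ Z^5, C_1 ≅ Z^9, C_2 ≅ Z^6.

∂_1: C_1 → C_0 maps an edge to its endpoints' difference, ∂[p,q] = q − p.
The 5×9 boundary matrix has rank 4 and Smith normal form diag(1,1,1,1).

∂_2: C_2 → C_1 acts by ∂[p,q,r] = [q,r] − [p,r] + [p,q]. For instance
  ∂PRS = RS − PS + PR,
  ∂PQR = QR − PR + PQ.
The resulting 9×6 matrix has rank 5, and its Smith normal form has invariant factors (1,1,1,1,1).

Reading off H_k = ker ∂_k / im ∂_{k+1}:

  H_0: rank C_0 − rank ∂_1 = 5 − 4 = 1, and the invariant factors of ∂_1 are all 1, so H_0 ≅ Z.
  H_1: rank ker ∂_1 − rank ∂_2 = (9 − 4) − 5 = 0, and the invariant factors of ∂_2 are all 1, so H_1 ≅ 0.
  H_2: rank ker ∂_2 − rank ∂_3 = (6 − 5) − 0 = 1, and there is no ∂_3, so H_2 ≅ Z.

(K is a triangulation of the 2-sphere S^2.)

Hence the Betti numbers are b_0 = 1, b_1 = 0, b_2 = 1.

b_0 = 1, b_1 = 0, b_2 = 1.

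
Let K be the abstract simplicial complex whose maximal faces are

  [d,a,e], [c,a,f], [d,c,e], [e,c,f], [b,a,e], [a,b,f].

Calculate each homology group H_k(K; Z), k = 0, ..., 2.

K has 6 vertices, 12 edges, 6 triangles.
rank ∂_0 = 0, rank ∂_1 = 5 ⇒ b_0 = 6 − 0 − 5 = 1; all invariant factors of ∂_1 are 1 so no torsion. So H_0 = Z.
rank ∂_1 = 5, rank ∂_2 = 6 ⇒ b_1 = 12 − 5 − 6 = 1; all invariant factors of ∂_2 are 1 so no torsion. So H_1 = Z.
rank ∂_2 = 6, rank ∂_3 = 0 ⇒ b_2 = 6 − 6 − 0 = 0. So H_2 = 0.

H_0 ≅ Z,  H_1 ≅ Z,  H_2 = 0.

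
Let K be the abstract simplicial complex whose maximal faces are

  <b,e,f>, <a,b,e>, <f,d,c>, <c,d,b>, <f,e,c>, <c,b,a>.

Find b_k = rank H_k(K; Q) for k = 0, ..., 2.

b_0 = 1, b_1 = 1, b_2 = 0.

Take the total order a < b < c < d < e < f on the vertex set. Then K (dimension 2) consists of the simplices:

  0-simplices (6): a, b, c, d, e, f
  1-simplices (12): ab, ac, ae, bc, bd, be, bf, cd, ce, cf, df, ef
  2-simplices (6): abc, abe, bcd, bef, cdf, cef

giving chain groups C_0 ≅ Z^6, C_1 ≅ Z^12, C_2 ≅ Z^6.

The boundary map ∂_1: C_1 → C_0 is given by ∂[p,q] = [q] − [p].
As a 6×12 matrix over Z this has rank 5, with invariant factors (1,1,1,1,1).

∂_2: C_2 → C_1 acts by ∂[p,q,r] = [q,r] − [p,r] + [p,q]. For instance
  ∂cdf = df − cf + cd,
  ∂cef = ef − cf + ce.
The resulting 12×6 matrix has rank 6, and its Smith normal form has invariant factors (1,1,1,1,1,1).

Reading off H_k = ker ∂_k / im ∂_{k+1}:

  H_0: rank C_0 − rank ∂_1 = 6 − 5 = 1, and the invariant factors of ∂_1 are all 1, so H_0 = Z.
  H_1: rank ker ∂_1 − rank ∂_2 = (12 − 5) − 6 = 1, and the invariant factors of ∂_2 are all 1, so H_1 = Z.
  H_2: rank ker ∂_2 − rank ∂_3 = (6 − 6) − 0 = 0, and there is no ∂_3, so H_2 = 0.

(K is a triangulation of the cylinder S^1 x I.)

Hence the Betti numbers are b_0 = 1, b_1 = 1, b_2 = 0.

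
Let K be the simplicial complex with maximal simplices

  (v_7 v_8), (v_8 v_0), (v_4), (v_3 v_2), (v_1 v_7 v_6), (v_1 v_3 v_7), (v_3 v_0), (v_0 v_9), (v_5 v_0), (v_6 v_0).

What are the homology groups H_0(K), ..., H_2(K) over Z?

H_0 ≅ Z^2,  H_1 ≅ Z^2,  H_2 = 0.

K has 10 vertices, 12 edges, 2 triangles.
rank ∂_0 = 0, rank ∂_1 = 8 ⇒ b_0 = 10 − 0 − 8 = 2; all invariant factors of ∂_1 are 1 so no torsion. So H_0 = Z^2.
rank ∂_1 = 8, rank ∂_2 = 2 ⇒ b_1 = 12 − 8 − 2 = 2; all invariant factors of ∂_2 are 1 so no torsion. So H_1 = Z^2.
rank ∂_2 = 2, rank ∂_3 = 0 ⇒ b_2 = 2 − 2 − 0 = 0. So H_2 = 0.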